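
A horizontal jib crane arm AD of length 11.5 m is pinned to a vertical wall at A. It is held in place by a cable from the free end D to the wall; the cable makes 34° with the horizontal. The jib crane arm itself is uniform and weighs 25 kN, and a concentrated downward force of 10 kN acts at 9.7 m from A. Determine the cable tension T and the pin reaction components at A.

T = 37.44 kN, A_x = 31.04 kN, A_y = 14.07 kN

ΣM about A: T·sin34°·11.5 − 25·5.75 − 10·9.7 = 0 → T = 240.75/(11.5·0.559193) = 37.4375 ≈ 37.44 kN.
ΣF_x = 0: A_x − T·cos34° = 0 → A_x = 37.4375 × 0.829038 = 31.04 kN.
ΣF_y = 0: A_y + T·sin34° − 25 − 10 = 0 → A_y = 35 − 37.4375 × 0.559193 = 14.07 kN.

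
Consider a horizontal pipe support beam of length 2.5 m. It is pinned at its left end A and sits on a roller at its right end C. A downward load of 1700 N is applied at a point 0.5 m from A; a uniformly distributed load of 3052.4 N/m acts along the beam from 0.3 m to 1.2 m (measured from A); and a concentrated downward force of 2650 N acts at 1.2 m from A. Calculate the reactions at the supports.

Resultant of the distributed load: 3052.4 × 0.9 = 2747.16 N at 0.75 m from A.
ΣM about A: C_y·2.5 − 1700·0.5 − (3052.4·0.9)·0.75 − 2650·1.2 = 0 → C_y = 6090.37/2.5 = 2436.15 ≈ 2436 N.
ΣF_y = 0: A_y + 2436.15 − 1700 − 3052.4·0.9 − 2650 = 0 → A_y = 4661 N.
ΣF_x = 0: no horizontal applied forces, so A_x = 0.

A_x = 0, A_y = 4661 N, C_y = 2436 N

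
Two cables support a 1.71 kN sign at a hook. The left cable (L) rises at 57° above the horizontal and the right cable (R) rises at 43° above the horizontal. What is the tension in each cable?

T_L = 1.270 kN, T_R = 0.9457 kN

ΣF_x = 0: −T_L·cos57° + T_R·cos43° = 0 → T_R = 0.7447·T_L.
ΣF_y = 0: T_L·sin57° + T_R·sin43° = 1.71.
Substitute: T_L·(0.838671 + 0.7447·0.681998) = 1.71 → T_L = 1.26991 ≈ 1.270 kN.
Then T_R = 0.7447 × 1.26991 = 0.9457 kN.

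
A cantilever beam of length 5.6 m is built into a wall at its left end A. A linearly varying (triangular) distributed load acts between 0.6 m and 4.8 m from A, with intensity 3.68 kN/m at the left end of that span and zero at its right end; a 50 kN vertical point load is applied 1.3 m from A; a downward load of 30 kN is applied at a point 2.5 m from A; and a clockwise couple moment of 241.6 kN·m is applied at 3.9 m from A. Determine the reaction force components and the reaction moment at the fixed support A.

Resultant of the triangular load: ½ × 3.68 × 4.2 = 7.728 kN, acting at 2 m from A (one-third of the span from the peak).
ΣF_x = 0: A_x = 0.
ΣF_y = 0: A_y − ½·3.68·4.2 − 50 − 30 = 0 → A_y = 87.73 kN.
ΣM about A: M_A − (½·3.68·4.2)·2 − 50·1.3 − 30·2.5 − 241.6 = 0 → M_A = 397.1 kN·m.

A_x = 0, A_y = 87.73 kN, M_A = 397.1 kN·m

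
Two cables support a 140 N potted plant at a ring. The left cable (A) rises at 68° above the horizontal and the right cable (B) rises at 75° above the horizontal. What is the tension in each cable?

T_A = 60.21 N, T_B = 87.14 N

ΣF_x = 0: −T_A·cos68° + T_B·cos75° = 0 → T_B = 1.44737·T_A.
ΣF_y = 0: T_A·sin68° + T_B·sin75° = 140.
Substitute: T_A·(0.927184 + 1.44737·0.965926) = 140 → T_A = 60.2089 ≈ 60.21 N.
Then T_B = 1.44737 × 60.2089 = 87.14 N.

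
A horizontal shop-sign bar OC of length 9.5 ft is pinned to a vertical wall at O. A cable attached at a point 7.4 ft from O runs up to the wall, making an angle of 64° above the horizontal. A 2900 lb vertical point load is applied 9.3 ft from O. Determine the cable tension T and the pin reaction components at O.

ΣM about O: T·sin64°·7.4 − 2900·9.3 = 0 → T = 26970/(7.4·0.898794) = 4054.98 ≈ 4055 lb.
ΣF_x = 0: O_x − T·cos64° = 0 → O_x = 4054.98 × 0.438371 = 1778 lb.
ΣF_y = 0: O_y + T·sin64° − 2900 = 0 → O_y = 2900 − 4054.98 × 0.898794 = -744.6 lb.

T = 4055 lb, O_x = 1778 lb, O_y = -744.6 lb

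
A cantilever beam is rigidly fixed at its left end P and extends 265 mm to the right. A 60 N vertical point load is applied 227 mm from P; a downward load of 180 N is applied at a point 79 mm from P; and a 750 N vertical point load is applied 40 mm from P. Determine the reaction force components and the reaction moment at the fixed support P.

ΣF_x = 0: P_x = 0.
ΣF_y = 0: P_y − 60 − 180 − 750 = 0 → P_y = 990.0 N.
ΣM about P: M_P − 60·227 − 180·79 − 750·40 = 0 → M_P = 57840 N·mm.

P_x = 0, P_y = 990.0 N, M_P = 57840 N·mm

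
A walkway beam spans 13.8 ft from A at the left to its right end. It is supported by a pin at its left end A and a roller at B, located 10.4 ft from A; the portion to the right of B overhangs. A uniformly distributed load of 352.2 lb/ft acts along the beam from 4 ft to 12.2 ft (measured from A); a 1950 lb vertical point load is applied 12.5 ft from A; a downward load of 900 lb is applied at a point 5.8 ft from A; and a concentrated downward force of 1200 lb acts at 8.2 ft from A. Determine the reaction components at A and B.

Resultant of the distributed load: 352.2 × 8.2 = 2888.04 lb at 8.1 ft from A.
ΣM about A: B_y·10.4 − (352.2·8.2)·8.1 − 1950·12.5 − 900·5.8 − 1200·8.2 = 0 → B_y = 62828.124/10.4 = 6041.17 ≈ 6041 lb.
ΣF_y = 0: A_y + 6041.17 − 352.2·8.2 − 1950 − 900 − 1200 = 0 → A_y = 896.9 lb.
ΣF_x = 0: no horizontal applied forces, so A_x = 0.

A_x = 0, A_y = 896.9 lb, B_y = 6041 lb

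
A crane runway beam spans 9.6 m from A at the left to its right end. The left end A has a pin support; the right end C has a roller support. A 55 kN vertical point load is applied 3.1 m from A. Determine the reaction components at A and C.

A_x = 0, A_y = 37.24 kN, C_y = 17.76 kN

ΣM about A: C_y·9.6 − 55·3.1 = 0 → C_y = 170.5/9.6 = 17.7604 ≈ 17.76 kN.
ΣF_y = 0: A_y + 17.7604 − 55 = 0 → A_y = 37.24 kN.
ΣF_x = 0: no horizontal applied forces, so A_x = 0.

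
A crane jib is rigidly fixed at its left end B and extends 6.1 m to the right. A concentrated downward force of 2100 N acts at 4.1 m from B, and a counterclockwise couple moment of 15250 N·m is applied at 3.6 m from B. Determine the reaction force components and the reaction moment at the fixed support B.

B_x = 0, B_y = 2100 N, M_B = -6640 N·m

ΣF_x = 0: B_x = 0.
ΣF_y = 0: B_y − 2100 = 0 → B_y = 2100 N.
ΣM about B: M_B − 2100·4.1 + 15250 = 0 → M_B = -6640 N·m.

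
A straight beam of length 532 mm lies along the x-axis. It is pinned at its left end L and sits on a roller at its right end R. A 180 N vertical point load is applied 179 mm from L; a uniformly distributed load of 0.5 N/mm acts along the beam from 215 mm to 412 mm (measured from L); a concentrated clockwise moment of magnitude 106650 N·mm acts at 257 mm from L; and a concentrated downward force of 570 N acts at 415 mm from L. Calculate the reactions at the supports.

L_x = 0, L_y = 84.78 N, R_y = 763.7 N

Resultant of the distributed load: 0.5 × 197 = 98.5 N at 313.5 mm from L.
Moments about L: R_y·532 − 180·179 − (0.5·197)·313.5 − 106650 − 570·415 = 0 → R_y = 406299.75/532 = 763.721 ≈ 763.7 N.
ΣF_y = 0: L_y + 763.721 − 180 − 0.5·197 − 570 = 0 → L_y = 84.78 N.
ΣF_x = 0: no horizontal applied forces, so L_x = 0.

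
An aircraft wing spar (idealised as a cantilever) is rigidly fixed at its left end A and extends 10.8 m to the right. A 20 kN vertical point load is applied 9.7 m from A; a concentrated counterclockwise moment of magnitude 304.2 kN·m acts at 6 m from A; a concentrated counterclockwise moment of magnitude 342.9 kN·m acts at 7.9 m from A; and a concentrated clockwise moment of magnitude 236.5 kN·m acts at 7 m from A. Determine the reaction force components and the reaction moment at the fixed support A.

A_x = 0, A_y = 20.00 kN, M_A = -216.6 kN·m

ΣF_x = 0: A_x = 0.
ΣF_y = 0: A_y − 20 = 0 → A_y = 20.00 kN.
ΣM about A: M_A − 20·9.7 + 304.2 + 342.9 − 236.5 = 0 → M_A = -216.6 kN·m.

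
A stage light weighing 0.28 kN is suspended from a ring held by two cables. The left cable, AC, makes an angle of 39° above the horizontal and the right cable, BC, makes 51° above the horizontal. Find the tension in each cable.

ΣF_x = 0: −T_AC·cos39° + T_BC·cos51° = 0 → T_BC = 1.2349·T_AC.
ΣF_y = 0: T_AC·sin39° + T_BC·sin51° = 0.28.
Substitute: T_AC·(0.62932 + 1.2349·0.777146) = 0.28 → T_AC = 0.17621 ≈ 0.1762 kN.
Then T_BC = 1.2349 × 0.17621 = 0.2176 kN.

T_AC = 0.1762 kN, T_BC = 0.2176 kN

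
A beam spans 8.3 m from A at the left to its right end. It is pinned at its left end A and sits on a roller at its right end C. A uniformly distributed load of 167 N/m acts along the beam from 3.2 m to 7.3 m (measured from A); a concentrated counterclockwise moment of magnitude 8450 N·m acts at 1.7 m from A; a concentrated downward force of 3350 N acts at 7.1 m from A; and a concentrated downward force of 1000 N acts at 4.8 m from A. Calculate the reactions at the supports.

Resultant of the distributed load: 167 × 4.1 = 684.7 N at 5.25 m from A.
ΣM about A: C_y·8.3 − (167·4.1)·5.25 + 8450 − 3350·7.1 − 1000·4.8 = 0 → C_y = 23729.675/8.3 = 2859 N.
ΣF_y = 0: A_y + 2859 − 167·4.1 − 3350 − 1000 = 0 → A_y = 2176 N.
ΣF_x = 0: no horizontal applied forces, so A_x = 0.

A_x = 0, A_y = 2176 N, C_y = 2859 N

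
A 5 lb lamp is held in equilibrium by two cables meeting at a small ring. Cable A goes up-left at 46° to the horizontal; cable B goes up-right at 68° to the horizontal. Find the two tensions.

ΣF_x = 0: −T_A·cos46° + T_B·cos68° = 0 → T_B = 1.85437·T_A.
ΣF_y = 0: T_A·sin46° + T_B·sin68° = 5.
Substitute: T_A·(0.71934 + 1.85437·0.927184) = 5 → T_A = 2.05029 ≈ 2.050 lb.
Then T_B = 1.85437 × 2.05029 = 3.802 lb.

T_A = 2.050 lb, T_B = 3.802 lb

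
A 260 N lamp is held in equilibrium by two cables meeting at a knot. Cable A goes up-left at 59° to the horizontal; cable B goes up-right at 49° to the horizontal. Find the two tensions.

ΣF_x = 0: −T_A·cos59° + T_B·cos49° = 0 → T_B = 0.785048·T_A.
ΣF_y = 0: T_A·sin59° + T_B·sin49° = 260.
Substitute: T_A·(0.857167 + 0.785048·0.75471) = 260 → T_A = 179.354 ≈ 179.4 N.
Then T_B = 0.785048 × 179.354 = 140.8 N.

T_A = 179.4 N, T_B = 140.8 N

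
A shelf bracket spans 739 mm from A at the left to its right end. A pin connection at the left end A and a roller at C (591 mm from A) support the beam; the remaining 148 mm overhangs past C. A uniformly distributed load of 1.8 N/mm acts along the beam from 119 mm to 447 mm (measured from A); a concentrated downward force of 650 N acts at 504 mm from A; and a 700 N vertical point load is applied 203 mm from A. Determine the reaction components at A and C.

Resultant of the distributed load: 1.8 × 328 = 590.4 N at 283 mm from A.
ΣM about A: C_y·591 − (1.8·328)·283 − 650·504 − 700·203 = 0 → C_y = 636783.2/591 = 1077.47 ≈ 1077 N.
ΣF_y = 0: A_y + 1077.47 − 1.8·328 − 650 − 700 = 0 → A_y = 862.9 N.
ΣF_x = 0: no horizontal applied forces, so A_x = 0.

A_x = 0, A_y = 862.9 N, C_y = 1077 N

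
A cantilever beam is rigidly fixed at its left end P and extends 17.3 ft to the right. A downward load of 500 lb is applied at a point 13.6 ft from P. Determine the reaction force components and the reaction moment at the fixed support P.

P_x = 0, P_y = 500.0 lb, M_P = 6800 lb·ft

ΣF_x = 0: P_x = 0.
ΣF_y = 0: P_y − 500 = 0 → P_y = 500.0 lb.
ΣM about P: M_P − 500·13.6 = 0 → M_P = 6800 lb·ft.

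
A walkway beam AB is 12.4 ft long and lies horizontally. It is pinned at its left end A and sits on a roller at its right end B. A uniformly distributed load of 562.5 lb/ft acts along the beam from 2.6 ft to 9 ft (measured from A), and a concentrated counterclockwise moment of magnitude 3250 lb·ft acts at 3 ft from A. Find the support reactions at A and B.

A_x = 0, A_y = 2178 lb, B_y = 1422 lb

Resultant of the distributed load: 562.5 × 6.4 = 3600 lb at 5.8 ft from A.
Moments about A: B_y·12.4 − (562.5·6.4)·5.8 + 3250 = 0 → B_y = 17630/12.4 = 1421.77 ≈ 1422 lb.
ΣF_y = 0: A_y + 1421.77 − 562.5·6.4 = 0 → A_y = 2178 lb.
ΣF_x = 0: no horizontal applied forces, so A_x = 0.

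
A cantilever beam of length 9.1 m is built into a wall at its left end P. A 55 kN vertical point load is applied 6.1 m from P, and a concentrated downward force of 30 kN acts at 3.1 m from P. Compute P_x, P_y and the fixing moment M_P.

ΣF_x = 0: P_x = 0.
ΣF_y = 0: P_y − 55 − 30 = 0 → P_y = 85.00 kN.
ΣM about P: M_P − 55·6.1 − 30·3.1 = 0 → M_P = 428.5 kN·m.

P_x = 0, P_y = 85.00 kN, M_P = 428.5 kN·m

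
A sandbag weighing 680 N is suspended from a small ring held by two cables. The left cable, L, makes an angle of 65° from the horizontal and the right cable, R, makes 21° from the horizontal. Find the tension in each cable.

T_L = 636.4 N, T_R = 288.1 N

ΣF_x = 0: −T_L·cos65° + T_R·cos21° = 0 → T_R = 0.452685·T_L.
ΣF_y = 0: T_L·sin65° + T_R·sin21° = 680.
Substitute: T_L·(0.906308 + 0.452685·0.358368) = 680 → T_L = 636.385 ≈ 636.4 N.
Then T_R = 0.452685 × 636.385 = 288.1 N.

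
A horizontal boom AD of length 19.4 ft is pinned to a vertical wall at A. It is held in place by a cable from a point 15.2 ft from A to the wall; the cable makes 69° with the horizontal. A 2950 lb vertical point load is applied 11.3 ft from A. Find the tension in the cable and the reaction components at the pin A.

T = 2349 lb, A_x = 841.8 lb, A_y = 756.9 lb

ΣM about A: T·sin69°·15.2 − 2950·11.3 = 0 → T = 33335/(15.2·0.93358) = 2349.12 ≈ 2349 lb.
ΣF_x = 0: A_x − T·cos69° = 0 → A_x = 2349.12 × 0.358368 = 841.8 lb.
ΣF_y = 0: A_y + T·sin69° − 2950 = 0 → A_y = 2950 − 2349.12 × 0.93358 = 756.9 lb.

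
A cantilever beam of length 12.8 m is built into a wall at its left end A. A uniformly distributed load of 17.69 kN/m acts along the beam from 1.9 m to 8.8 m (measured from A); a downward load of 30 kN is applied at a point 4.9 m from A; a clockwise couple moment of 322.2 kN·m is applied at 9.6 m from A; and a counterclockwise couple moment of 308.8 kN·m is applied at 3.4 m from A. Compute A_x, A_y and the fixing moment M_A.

A_x = 0, A_y = 152.1 kN, M_A = 813.4 kN·m

Resultant of the distributed load: 17.69 × 6.9 = 122.061 kN at 5.35 m from A.
ΣF_x = 0: A_x = 0.
ΣF_y = 0: A_y − 17.69·6.9 − 30 = 0 → A_y = 152.1 kN.
ΣM about A: M_A − (17.69·6.9)·5.35 − 30·4.9 − 322.2 + 308.8 = 0 → M_A = 813.4 kN·m.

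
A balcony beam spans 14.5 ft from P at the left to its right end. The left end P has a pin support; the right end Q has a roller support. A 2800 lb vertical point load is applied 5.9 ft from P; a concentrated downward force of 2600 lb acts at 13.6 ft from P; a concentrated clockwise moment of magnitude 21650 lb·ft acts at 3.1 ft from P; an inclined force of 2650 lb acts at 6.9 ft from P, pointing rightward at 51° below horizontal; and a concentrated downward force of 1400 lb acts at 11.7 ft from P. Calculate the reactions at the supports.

ΣM about P: Q_y·14.5 − 2800·5.9 − 2600·13.6 − 21650 − 2650·sin51°·6.9 − 1400·11.7 = 0 → Q_y = 104120/14.5 = 7180.69 ≈ 7181 lb.
ΣF_y = 0: P_y + 7180.69 − 2800 − 2600 − 2650·sin51° − 1400 = 0 → P_y = 1679 lb.
ΣF_x = 0: P_x + 2650·cos51° = 0 → P_x = -1668 lb.

P_x = -1668 lb, P_y = 1679 lb, Q_y = 7181 lb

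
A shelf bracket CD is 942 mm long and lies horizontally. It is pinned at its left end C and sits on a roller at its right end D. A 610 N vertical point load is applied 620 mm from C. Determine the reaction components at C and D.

ΣM about C: D_y·942 − 610·620 = 0 → D_y = 378200/942 = 401.486 ≈ 401.5 N.
ΣF_y = 0: C_y + 401.486 − 610 = 0 → C_y = 208.5 N.
ΣF_x = 0: no horizontal applied forces, so C_x = 0.

C_x = 0, C_y = 208.5 N, D_y = 401.5 N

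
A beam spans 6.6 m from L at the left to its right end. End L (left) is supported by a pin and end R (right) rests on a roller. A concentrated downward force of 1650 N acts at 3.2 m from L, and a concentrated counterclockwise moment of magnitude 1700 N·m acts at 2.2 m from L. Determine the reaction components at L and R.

L_x = 0, L_y = 1108 N, R_y = 542.4 N

Taking moments about L: R_y·6.6 − 1650·3.2 + 1700 = 0 → R_y = 3580/6.6 = 542.424 ≈ 542.4 N.
ΣF_y = 0: L_y + 542.424 − 1650 = 0 → L_y = 1108 N.
ΣF_x = 0: no horizontal applied forces, so L_x = 0.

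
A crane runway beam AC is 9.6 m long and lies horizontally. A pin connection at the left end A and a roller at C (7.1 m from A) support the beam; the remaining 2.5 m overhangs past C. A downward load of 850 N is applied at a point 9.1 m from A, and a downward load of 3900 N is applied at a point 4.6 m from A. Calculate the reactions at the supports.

A_x = 0, A_y = 1134 N, C_y = 3616 N

Taking moments about A: C_y·7.1 − 850·9.1 − 3900·4.6 = 0 → C_y = 25675/7.1 = 3616.2 ≈ 3616 N.
ΣF_y = 0: A_y + 3616.2 − 850 − 3900 = 0 → A_y = 1134 N.
ΣF_x = 0: no horizontal applied forces, so A_x = 0.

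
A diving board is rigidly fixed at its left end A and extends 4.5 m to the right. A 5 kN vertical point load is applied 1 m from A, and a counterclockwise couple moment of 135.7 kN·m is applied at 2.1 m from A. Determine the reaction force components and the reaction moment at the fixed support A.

ΣF_x = 0: A_x = 0.
ΣF_y = 0: A_y − 5 = 0 → A_y = 5.000 kN.
ΣM about A: M_A − 5·1 + 135.7 = 0 → M_A = -130.7 kN·m.

A_x = 0, A_y = 5.000 kN, M_A = -130.7 kN·m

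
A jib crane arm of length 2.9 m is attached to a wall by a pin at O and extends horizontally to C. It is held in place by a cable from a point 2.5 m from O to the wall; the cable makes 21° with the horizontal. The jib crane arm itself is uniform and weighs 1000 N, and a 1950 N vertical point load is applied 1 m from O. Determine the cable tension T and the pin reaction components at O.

ΣM about O: T·sin21°·2.5 − 1000·1.45 − 1950·1 = 0 → T = 3400/(2.5·0.358368) = 3794.98 ≈ 3795 N.
ΣF_x = 0: O_x − T·cos21° = 0 → O_x = 3794.98 × 0.93358 = 3543 N.
ΣF_y = 0: O_y + T·sin21° − 1000 − 1950 = 0 → O_y = 2950 − 3794.98 × 0.358368 = 1590 N.

T = 3795 N, O_x = 3543 N, O_y = 1590 N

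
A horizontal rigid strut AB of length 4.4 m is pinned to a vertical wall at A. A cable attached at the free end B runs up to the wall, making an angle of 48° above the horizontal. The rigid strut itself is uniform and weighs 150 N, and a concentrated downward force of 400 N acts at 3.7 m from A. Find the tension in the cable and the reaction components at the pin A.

ΣM about A: T·sin48°·4.4 − 150·2.2 − 400·3.7 = 0 → T = 1810/(4.4·0.743145) = 553.544 ≈ 553.5 N.
ΣF_x = 0: A_x − T·cos48° = 0 → A_x = 553.544 × 0.669131 = 370.4 N.
ΣF_y = 0: A_y + T·sin48° − 150 − 400 = 0 → A_y = 550 − 553.544 × 0.743145 = 138.6 N.

T = 553.5 N, A_x = 370.4 N, A_y = 138.6 N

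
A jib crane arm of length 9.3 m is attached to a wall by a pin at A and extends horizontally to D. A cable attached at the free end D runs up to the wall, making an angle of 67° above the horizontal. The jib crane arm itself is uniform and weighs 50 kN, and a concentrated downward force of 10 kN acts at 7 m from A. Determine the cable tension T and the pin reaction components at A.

T = 35.34 kN, A_x = 13.81 kN, A_y = 27.47 kN

ΣM about A: T·sin67°·9.3 − 50·4.65 − 10·7 = 0 → T = 302.5/(9.3·0.920505) = 35.3359 ≈ 35.34 kN.
ΣF_x = 0: A_x − T·cos67° = 0 → A_x = 35.3359 × 0.390731 = 13.81 kN.
ΣF_y = 0: A_y + T·sin67° − 50 − 10 = 0 → A_y = 60 − 35.3359 × 0.920505 = 27.47 kN.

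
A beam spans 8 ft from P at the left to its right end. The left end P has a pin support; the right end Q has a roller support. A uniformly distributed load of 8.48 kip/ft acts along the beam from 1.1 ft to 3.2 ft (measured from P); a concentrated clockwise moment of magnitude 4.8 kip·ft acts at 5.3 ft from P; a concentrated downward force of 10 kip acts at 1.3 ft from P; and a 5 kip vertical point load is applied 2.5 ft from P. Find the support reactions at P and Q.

Resultant of the distributed load: 8.48 × 2.1 = 17.808 kip at 2.15 ft from P.
Taking moments about P: Q_y·8 − (8.48·2.1)·2.15 − 4.8 − 10·1.3 − 5·2.5 = 0 → Q_y = 68.5872/8 = 8.5734 ≈ 8.573 kip.
ΣF_y = 0: P_y + 8.5734 − 8.48·2.1 − 10 − 5 = 0 → P_y = 24.23 kip.
ΣF_x = 0: no horizontal applied forces, so P_x = 0.

P_x = 0, P_y = 24.23 kip, Q_y = 8.573 kip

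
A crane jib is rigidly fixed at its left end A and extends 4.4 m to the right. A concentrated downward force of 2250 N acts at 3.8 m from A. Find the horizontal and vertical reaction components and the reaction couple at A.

ΣF_x = 0: A_x = 0.
ΣF_y = 0: A_y − 2250 = 0 → A_y = 2250 N.
ΣM about A: M_A − 2250·3.8 = 0 → M_A = 8550 N·m.

A_x = 0, A_y = 2250 N, M_A = 8550 N·m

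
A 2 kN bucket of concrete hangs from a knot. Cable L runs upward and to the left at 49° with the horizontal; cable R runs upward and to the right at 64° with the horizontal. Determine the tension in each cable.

ΣF_x = 0: −T_L·cos49° + T_R·cos64° = 0 → T_R = 1.49658·T_L.
ΣF_y = 0: T_L·sin49° + T_R·sin64° = 2.
Substitute: T_L·(0.75471 + 1.49658·0.898794) = 2 → T_L = 0.952459 ≈ 0.9525 kN.
Then T_R = 1.49658 × 0.952459 = 1.425 kN.

T_L = 0.9525 kN, T_R = 1.425 kN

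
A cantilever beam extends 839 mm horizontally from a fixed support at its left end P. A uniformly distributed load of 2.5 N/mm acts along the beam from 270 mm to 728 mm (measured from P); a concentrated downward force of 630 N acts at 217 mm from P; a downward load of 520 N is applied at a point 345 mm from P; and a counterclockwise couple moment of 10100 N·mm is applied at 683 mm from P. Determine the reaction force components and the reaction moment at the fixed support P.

Resultant of the distributed load: 2.5 × 458 = 1145 N at 499 mm from P.
ΣF_x = 0: P_x = 0.
ΣF_y = 0: P_y − 2.5·458 − 630 − 520 = 0 → P_y = 2295 N.
ΣM about P: M_P − (2.5·458)·499 − 630·217 − 520·345 + 10100 = 0 → M_P = 877400 N·mm.

P_x = 0, P_y = 2295 N, M_P = 877400 N·mm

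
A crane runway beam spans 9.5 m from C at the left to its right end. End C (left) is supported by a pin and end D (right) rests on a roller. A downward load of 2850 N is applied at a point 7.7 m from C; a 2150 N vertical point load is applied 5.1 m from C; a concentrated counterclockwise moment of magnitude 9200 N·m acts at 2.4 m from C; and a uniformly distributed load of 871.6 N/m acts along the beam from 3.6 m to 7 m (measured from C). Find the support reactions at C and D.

C_x = 0, C_y = 3814 N, D_y = 4149 N

Resultant of the distributed load: 871.6 × 3.4 = 2963.44 N at 5.3 m from C.
Taking moments about C: D_y·9.5 − 2850·7.7 − 2150·5.1 + 9200 − (871.6·3.4)·5.3 = 0 → D_y = 39416.232/9.5 = 4149.08 ≈ 4149 N.
ΣF_y = 0: C_y + 4149.08 − 2850 − 2150 − 871.6·3.4 = 0 → C_y = 3814 N.
ΣF_x = 0: no horizontal applied forces, so C_x = 0.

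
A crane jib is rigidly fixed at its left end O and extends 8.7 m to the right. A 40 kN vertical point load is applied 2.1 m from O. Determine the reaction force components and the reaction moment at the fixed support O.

ΣF_x = 0: O_x = 0.
ΣF_y = 0: O_y − 40 = 0 → O_y = 40.00 kN.
ΣM about O: M_O − 40·2.1 = 0 → M_O = 84.00 kN·m.

O_x = 0, O_y = 40.00 kN, M_O = 84.00 kN·m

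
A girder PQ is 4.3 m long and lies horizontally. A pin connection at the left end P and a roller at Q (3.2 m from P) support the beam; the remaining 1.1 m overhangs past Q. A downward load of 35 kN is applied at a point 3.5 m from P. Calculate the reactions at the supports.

P_x = 0, P_y = -3.281 kN, Q_y = 38.28 kN

Moments about P: Q_y·3.2 − 35·3.5 = 0 → Q_y = 122.5/3.2 = 38.2812 ≈ 38.28 kN.
ΣF_y = 0: P_y + 38.2812 − 35 = 0 → P_y = -3.281 kN.
ΣF_x = 0: no horizontal applied forces, so P_x = 0.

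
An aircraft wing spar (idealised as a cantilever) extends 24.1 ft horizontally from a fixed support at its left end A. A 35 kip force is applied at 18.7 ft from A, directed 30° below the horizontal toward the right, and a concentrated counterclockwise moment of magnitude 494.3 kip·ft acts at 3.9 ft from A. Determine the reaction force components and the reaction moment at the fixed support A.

ΣF_x = 0: A_x + 35·cos30° = 0 → A_x = -30.31 kip.
ΣF_y = 0: A_y − 35·sin30° = 0 → A_y = 17.50 kip.
ΣM about A: M_A − 35·sin30°·18.7 + 494.3 = 0 → M_A = -167.1 kip·ft.

A_x = -30.31 kip, A_y = 17.50 kip, M_A = -167.1 kip·ft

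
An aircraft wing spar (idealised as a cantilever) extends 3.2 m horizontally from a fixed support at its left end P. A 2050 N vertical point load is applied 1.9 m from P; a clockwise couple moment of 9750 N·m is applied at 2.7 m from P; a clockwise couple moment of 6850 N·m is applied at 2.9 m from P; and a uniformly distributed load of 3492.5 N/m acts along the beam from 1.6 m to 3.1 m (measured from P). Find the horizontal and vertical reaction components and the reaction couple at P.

P_x = 0, P_y = 7289 N, M_P = 32810 N·m

Resultant of the distributed load: 3492.5 × 1.5 = 5238.75 N at 2.35 m from P.
ΣF_x = 0: P_x = 0.
ΣF_y = 0: P_y − 2050 − 3492.5·1.5 = 0 → P_y = 7289 N.
ΣM about P: M_P − 2050·1.9 − 9750 − 6850 − (3492.5·1.5)·2.35 = 0 → M_P = 32810 N·m.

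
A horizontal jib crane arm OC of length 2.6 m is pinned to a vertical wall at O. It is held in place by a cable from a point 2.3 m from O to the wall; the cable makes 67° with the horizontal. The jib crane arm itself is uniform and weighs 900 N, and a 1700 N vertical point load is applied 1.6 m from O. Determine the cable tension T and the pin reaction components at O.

T = 1837 N, O_x = 717.9 N, O_y = 908.7 N

ΣM about O: T·sin67°·2.3 − 900·1.3 − 1700·1.6 = 0 → T = 3890/(2.3·0.920505) = 1837.37 ≈ 1837 N.
ΣF_x = 0: O_x − T·cos67° = 0 → O_x = 1837.37 × 0.390731 = 717.9 N.
ΣF_y = 0: O_y + T·sin67° − 900 − 1700 = 0 → O_y = 2600 − 1837.37 × 0.920505 = 908.7 N.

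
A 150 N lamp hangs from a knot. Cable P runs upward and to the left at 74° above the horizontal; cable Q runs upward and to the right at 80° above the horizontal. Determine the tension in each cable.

ΣF_x = 0: −T_P·cos74° + T_Q·cos80° = 0 → T_Q = 1.58733·T_P.
ΣF_y = 0: T_P·sin74° + T_Q·sin80° = 150.
Substitute: T_P·(0.961262 + 1.58733·0.984808) = 150 → T_P = 59.4182 ≈ 59.42 N.
Then T_Q = 1.58733 × 59.4182 = 94.32 N.

T_P = 59.42 N, T_Q = 94.32 N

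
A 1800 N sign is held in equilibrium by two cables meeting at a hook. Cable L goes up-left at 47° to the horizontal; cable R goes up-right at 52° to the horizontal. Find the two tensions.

ΣF_x = 0: −T_L·cos47° + T_R·cos52° = 0 → T_R = 1.10775·T_L.
ΣF_y = 0: T_L·sin47° + T_R·sin52° = 1800.
Substitute: T_L·(0.731354 + 1.10775·0.788011) = 1800 → T_L = 1122 N.
Then T_R = 1.10775 × 1122 = 1243 N.

T_L = 1122 N, T_R = 1243 N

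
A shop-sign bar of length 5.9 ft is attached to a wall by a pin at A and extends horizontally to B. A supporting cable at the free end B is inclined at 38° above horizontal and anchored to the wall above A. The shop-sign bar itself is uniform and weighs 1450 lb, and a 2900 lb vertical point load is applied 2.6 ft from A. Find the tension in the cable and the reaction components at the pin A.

ΣM about A: T·sin38°·5.9 − 1450·2.95 − 2900·2.6 = 0 → T = 11817.5/(5.9·0.615661) = 3253.36 ≈ 3253 lb.
ΣF_x = 0: A_x − T·cos38° = 0 → A_x = 3253.36 × 0.788011 = 2564 lb.
ΣF_y = 0: A_y + T·sin38° − 1450 − 2900 = 0 → A_y = 4350 − 3253.36 × 0.615661 = 2347 lb.

T = 3253 lb, A_x = 2564 lb, A_y = 2347 lb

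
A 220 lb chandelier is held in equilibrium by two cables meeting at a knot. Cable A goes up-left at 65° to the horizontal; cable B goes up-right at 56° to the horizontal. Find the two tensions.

T_A = 143.5 lb, T_B = 108.5 lb

ΣF_x = 0: −T_A·cos65° + T_B·cos56° = 0 → T_B = 0.755765·T_A.
ΣF_y = 0: T_A·sin65° + T_B·sin56° = 220.
Substitute: T_A·(0.906308 + 0.755765·0.829038) = 220 → T_A = 143.522 ≈ 143.5 lb.
Then T_B = 0.755765 × 143.522 = 108.5 lb.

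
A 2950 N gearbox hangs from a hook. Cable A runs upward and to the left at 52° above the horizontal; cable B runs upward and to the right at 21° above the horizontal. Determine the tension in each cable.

T_A = 2880 N, T_B = 1899 N

ΣF_x = 0: −T_A·cos52° + T_B·cos21° = 0 → T_B = 0.659463·T_A.
ΣF_y = 0: T_A·sin52° + T_B·sin21° = 2950.
Substitute: T_A·(0.788011 + 0.659463·0.358368) = 2950 → T_A = 2879.9 ≈ 2880 N.
Then T_B = 0.659463 × 2879.9 = 1899 N.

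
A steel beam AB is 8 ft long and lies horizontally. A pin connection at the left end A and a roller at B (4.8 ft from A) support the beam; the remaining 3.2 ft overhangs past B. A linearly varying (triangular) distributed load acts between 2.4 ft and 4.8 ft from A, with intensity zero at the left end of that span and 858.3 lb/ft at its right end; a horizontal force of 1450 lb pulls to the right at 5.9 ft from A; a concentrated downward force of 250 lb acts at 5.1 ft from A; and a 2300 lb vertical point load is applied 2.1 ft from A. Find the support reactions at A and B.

A_x = -1450 lb, A_y = 1450 lb, B_y = 2130 lb

Resultant of the triangular load: ½ × 858.3 × 2.4 = 1029.96 lb, acting at 4 ft from A (one-third of the span from the peak).
ΣM about A: B_y·4.8 − (½·858.3·2.4)·4 − 250·5.1 − 2300·2.1 = 0 → B_y = 10224.84/4.8 = 2130.18 ≈ 2130 lb.
ΣF_y = 0: A_y + 2130.18 − ½·858.3·2.4 − 250 − 2300 = 0 → A_y = 1450 lb.
ΣF_x = 0: A_x + 1450 = 0 → A_x = -1450 lb.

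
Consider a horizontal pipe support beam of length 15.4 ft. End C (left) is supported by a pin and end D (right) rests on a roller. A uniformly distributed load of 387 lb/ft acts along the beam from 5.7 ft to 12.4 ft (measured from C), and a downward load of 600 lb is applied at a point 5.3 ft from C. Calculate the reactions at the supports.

C_x = 0, C_y = 1463 lb, D_y = 1730 lb

Resultant of the distributed load: 387 × 6.7 = 2592.9 lb at 9.05 ft from C.
ΣM about C: D_y·15.4 − (387·6.7)·9.05 − 600·5.3 = 0 → D_y = 26645.745/15.4 = 1730.24 ≈ 1730 lb.
ΣF_y = 0: C_y + 1730.24 − 387·6.7 − 600 = 0 → C_y = 1463 lb.
ΣF_x = 0: no horizontal applied forces, so C_x = 0.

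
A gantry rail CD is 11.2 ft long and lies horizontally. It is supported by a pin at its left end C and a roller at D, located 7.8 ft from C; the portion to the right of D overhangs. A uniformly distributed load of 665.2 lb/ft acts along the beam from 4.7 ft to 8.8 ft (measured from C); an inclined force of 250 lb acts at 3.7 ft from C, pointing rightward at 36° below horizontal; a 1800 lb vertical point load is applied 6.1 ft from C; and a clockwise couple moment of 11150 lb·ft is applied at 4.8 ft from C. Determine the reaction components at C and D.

Resultant of the distributed load: 665.2 × 4.1 = 2727.32 lb at 6.75 ft from C.
Moments about C: D_y·7.8 − (665.2·4.1)·6.75 − 250·sin36°·3.7 − 1800·6.1 − 11150 = 0 → D_y = 41083.1/7.8 = 5267.06 ≈ 5267 lb.
ΣF_y = 0: C_y + 5267.06 − 665.2·4.1 − 250·sin36° − 1800 = 0 → C_y = -592.8 lb.
ΣF_x = 0: C_x + 250·cos36° = 0 → C_x = -202.3 lb.

C_x = -202.3 lb, C_y = -592.8 lb, D_y = 5267 lb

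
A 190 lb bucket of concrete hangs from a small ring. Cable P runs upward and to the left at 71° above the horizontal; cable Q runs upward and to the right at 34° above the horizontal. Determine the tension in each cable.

T_P = 163.1 lb, T_Q = 64.04 lb

ΣF_x = 0: −T_P·cos71° + T_Q·cos34° = 0 → T_Q = 0.392706·T_P.
ΣF_y = 0: T_P·sin71° + T_Q·sin34° = 190.
Substitute: T_P·(0.945519 + 0.392706·0.559193) = 190 → T_P = 163.074 ≈ 163.1 lb.
Then T_Q = 0.392706 × 163.074 = 64.04 lb.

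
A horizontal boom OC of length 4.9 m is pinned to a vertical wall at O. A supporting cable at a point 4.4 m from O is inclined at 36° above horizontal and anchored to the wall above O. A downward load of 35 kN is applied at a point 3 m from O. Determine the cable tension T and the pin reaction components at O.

T = 40.60 kN, O_x = 32.85 kN, O_y = 11.14 kN

ΣM about O: T·sin36°·4.4 − 35·3 = 0 → T = 105/(4.4·0.587785) = 40.5993 ≈ 40.60 kN.
ΣF_x = 0: O_x − T·cos36° = 0 → O_x = 40.5993 × 0.809017 = 32.85 kN.
ΣF_y = 0: O_y + T·sin36° − 35 = 0 → O_y = 35 − 40.5993 × 0.587785 = 11.14 kN.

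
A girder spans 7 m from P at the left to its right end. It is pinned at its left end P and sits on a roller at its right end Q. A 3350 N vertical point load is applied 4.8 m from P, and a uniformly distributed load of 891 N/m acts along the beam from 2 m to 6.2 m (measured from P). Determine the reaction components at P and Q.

P_x = 0, P_y = 2603 N, Q_y = 4489 N

Resultant of the distributed load: 891 × 4.2 = 3742.2 N at 4.1 m from P.
ΣM about P: Q_y·7 − 3350·4.8 − (891·4.2)·4.1 = 0 → Q_y = 31423.02/7 = 4489 N.
ΣF_y = 0: P_y + 4489 − 3350 − 891·4.2 = 0 → P_y = 2603 N.
ΣF_x = 0: no horizontal applied forces, so P_x = 0.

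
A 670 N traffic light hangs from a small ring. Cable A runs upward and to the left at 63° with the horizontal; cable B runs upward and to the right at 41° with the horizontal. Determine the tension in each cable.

T_A = 521.1 N, T_B = 313.5 N

ΣF_x = 0: −T_A·cos63° + T_B·cos41° = 0 → T_B = 0.601543·T_A.
ΣF_y = 0: T_A·sin63° + T_B·sin41° = 670.
Substitute: T_A·(0.891007 + 0.601543·0.656059) = 670 → T_A = 521.135 ≈ 521.1 N.
Then T_B = 0.601543 × 521.135 = 313.5 N.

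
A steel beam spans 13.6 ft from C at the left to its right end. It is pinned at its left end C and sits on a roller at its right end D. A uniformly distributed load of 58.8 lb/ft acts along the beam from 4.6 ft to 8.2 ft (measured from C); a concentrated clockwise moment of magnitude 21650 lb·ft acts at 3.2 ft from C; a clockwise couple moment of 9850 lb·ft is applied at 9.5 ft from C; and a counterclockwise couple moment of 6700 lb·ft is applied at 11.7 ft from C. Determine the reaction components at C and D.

C_x = 0, C_y = -1711 lb, D_y = 1923 lb

Resultant of the distributed load: 58.8 × 3.6 = 211.68 lb at 6.4 ft from C.
ΣM about C: D_y·13.6 − (58.8·3.6)·6.4 − 21650 − 9850 + 6700 = 0 → D_y = 26154.752/13.6 = 1923.14 ≈ 1923 lb.
ΣF_y = 0: C_y + 1923.14 − 58.8·3.6 = 0 → C_y = -1711 lb.
ΣF_x = 0: no horizontal applied forces, so C_x = 0.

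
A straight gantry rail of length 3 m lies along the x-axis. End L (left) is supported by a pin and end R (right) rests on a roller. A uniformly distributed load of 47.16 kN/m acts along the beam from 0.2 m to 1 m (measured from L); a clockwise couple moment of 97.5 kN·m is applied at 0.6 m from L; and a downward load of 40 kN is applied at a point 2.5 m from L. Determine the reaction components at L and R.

Resultant of the distributed load: 47.16 × 0.8 = 37.728 kN at 0.6 m from L.
ΣM about L: R_y·3 − (47.16·0.8)·0.6 − 97.5 − 40·2.5 = 0 → R_y = 220.1368/3 = 73.3789 ≈ 73.38 kN.
ΣF_y = 0: L_y + 73.3789 − 47.16·0.8 − 40 = 0 → L_y = 4.349 kN.
ΣF_x = 0: no horizontal applied forces, so L_x = 0.

L_x = 0, L_y = 4.349 kN, R_y = 73.38 kN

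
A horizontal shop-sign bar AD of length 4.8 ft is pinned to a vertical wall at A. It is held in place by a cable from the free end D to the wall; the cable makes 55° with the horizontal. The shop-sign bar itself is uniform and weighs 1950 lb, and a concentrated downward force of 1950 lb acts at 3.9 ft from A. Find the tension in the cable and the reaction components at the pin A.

T = 3124 lb, A_x = 1792 lb, A_y = 1341 lb

ΣM about A: T·sin55°·4.8 − 1950·2.4 − 1950·3.9 = 0 → T = 12285/(4.8·0.819152) = 3124.42 ≈ 3124 lb.
ΣF_x = 0: A_x − T·cos55° = 0 → A_x = 3124.42 × 0.573576 = 1792 lb.
ΣF_y = 0: A_y + T·sin55° − 1950 − 1950 = 0 → A_y = 3900 − 3124.42 × 0.819152 = 1341 lb.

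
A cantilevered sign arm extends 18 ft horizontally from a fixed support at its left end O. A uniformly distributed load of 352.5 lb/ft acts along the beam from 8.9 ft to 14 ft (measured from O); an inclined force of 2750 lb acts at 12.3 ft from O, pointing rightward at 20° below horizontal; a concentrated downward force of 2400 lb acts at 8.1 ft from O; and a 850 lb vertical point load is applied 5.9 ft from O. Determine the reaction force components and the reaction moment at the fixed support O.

Resultant of the distributed load: 352.5 × 5.1 = 1797.75 lb at 11.45 ft from O.
ΣF_x = 0: O_x + 2750·cos20° = 0 → O_x = -2584 lb.
ΣF_y = 0: O_y − 352.5·5.1 − 2750·sin20° − 2400 − 850 = 0 → O_y = 5988 lb.
ΣM about O: M_O − (352.5·5.1)·11.45 − 2750·sin20°·12.3 − 2400·8.1 − 850·5.9 = 0 → M_O = 56610 lb·ft.

O_x = -2584 lb, O_y = 5988 lb, M_O = 56610 lb·ft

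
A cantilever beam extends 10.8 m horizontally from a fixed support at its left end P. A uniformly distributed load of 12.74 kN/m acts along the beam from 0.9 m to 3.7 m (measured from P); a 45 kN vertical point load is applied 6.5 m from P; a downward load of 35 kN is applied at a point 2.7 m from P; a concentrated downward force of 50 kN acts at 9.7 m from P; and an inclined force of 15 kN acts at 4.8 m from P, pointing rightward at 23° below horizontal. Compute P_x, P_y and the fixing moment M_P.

Resultant of the distributed load: 12.74 × 2.8 = 35.672 kN at 2.3 m from P.
ΣF_x = 0: P_x + 15·cos23° = 0 → P_x = -13.81 kN.
ΣF_y = 0: P_y − 12.74·2.8 − 45 − 35 − 50 − 15·sin23° = 0 → P_y = 171.5 kN.
ΣM about P: M_P − (12.74·2.8)·2.3 − 45·6.5 − 35·2.7 − 50·9.7 − 15·sin23°·4.8 = 0 → M_P = 982.2 kN·m.

P_x = -13.81 kN, P_y = 171.5 kN, M_P = 982.2 kN·m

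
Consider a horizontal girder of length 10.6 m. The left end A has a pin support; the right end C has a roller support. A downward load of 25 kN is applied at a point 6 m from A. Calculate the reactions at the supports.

Taking moments about A: C_y·10.6 − 25·6 = 0 → C_y = 150/10.6 = 14.1509 ≈ 14.15 kN.
ΣF_y = 0: A_y + 14.1509 − 25 = 0 → A_y = 10.85 kN.
ΣF_x = 0: no horizontal applied forces, so A_x = 0.

A_x = 0, A_y = 10.85 kN, C_y = 14.15 kN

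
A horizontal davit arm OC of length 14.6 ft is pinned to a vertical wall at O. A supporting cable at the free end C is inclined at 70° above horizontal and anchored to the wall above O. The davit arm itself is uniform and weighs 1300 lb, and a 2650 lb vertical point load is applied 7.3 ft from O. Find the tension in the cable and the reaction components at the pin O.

ΣM about O: T·sin70°·14.6 − 1300·7.3 − 2650·7.3 = 0 → T = 28835/(14.6·0.939693) = 2101.75 ≈ 2102 lb.
ΣF_x = 0: O_x − T·cos70° = 0 → O_x = 2101.75 × 0.34202 = 718.8 lb.
ΣF_y = 0: O_y + T·sin70° − 1300 − 2650 = 0 → O_y = 3950 − 2101.75 × 0.939693 = 1975 lb.

T = 2102 lb, O_x = 718.8 lb, O_y = 1975 lb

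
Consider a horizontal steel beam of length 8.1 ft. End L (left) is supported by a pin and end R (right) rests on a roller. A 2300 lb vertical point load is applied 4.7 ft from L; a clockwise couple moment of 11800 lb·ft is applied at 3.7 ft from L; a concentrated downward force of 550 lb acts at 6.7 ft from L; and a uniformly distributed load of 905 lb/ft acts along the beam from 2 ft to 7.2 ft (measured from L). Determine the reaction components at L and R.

Resultant of the distributed load: 905 × 5.2 = 4706 lb at 4.6 ft from L.
Moments about L: R_y·8.1 − 2300·4.7 − 11800 − 550·6.7 − (905·5.2)·4.6 = 0 → R_y = 47942.6/8.1 = 5918.84 ≈ 5919 lb.
ΣF_y = 0: L_y + 5918.84 − 2300 − 550 − 905·5.2 = 0 → L_y = 1637 lb.
ΣF_x = 0: no horizontal applied forces, so L_x = 0.

L_x = 0, L_y = 1637 lb, R_y = 5919 lb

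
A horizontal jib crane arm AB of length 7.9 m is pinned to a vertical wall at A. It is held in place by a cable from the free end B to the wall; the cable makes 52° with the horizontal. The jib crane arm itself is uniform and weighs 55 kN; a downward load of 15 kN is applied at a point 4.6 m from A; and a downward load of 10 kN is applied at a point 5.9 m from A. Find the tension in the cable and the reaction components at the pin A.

T = 55.46 kN, A_x = 34.14 kN, A_y = 36.30 kN

ΣM about A: T·sin52°·7.9 − 55·3.95 − 15·4.6 − 10·5.9 = 0 → T = 345.25/(7.9·0.788011) = 55.4593 ≈ 55.46 kN.
ΣF_x = 0: A_x − T·cos52° = 0 → A_x = 55.4593 × 0.615661 = 34.14 kN.
ΣF_y = 0: A_y + T·sin52° − 55 − 15 − 10 = 0 → A_y = 80 − 55.4593 × 0.788011 = 36.30 kN.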